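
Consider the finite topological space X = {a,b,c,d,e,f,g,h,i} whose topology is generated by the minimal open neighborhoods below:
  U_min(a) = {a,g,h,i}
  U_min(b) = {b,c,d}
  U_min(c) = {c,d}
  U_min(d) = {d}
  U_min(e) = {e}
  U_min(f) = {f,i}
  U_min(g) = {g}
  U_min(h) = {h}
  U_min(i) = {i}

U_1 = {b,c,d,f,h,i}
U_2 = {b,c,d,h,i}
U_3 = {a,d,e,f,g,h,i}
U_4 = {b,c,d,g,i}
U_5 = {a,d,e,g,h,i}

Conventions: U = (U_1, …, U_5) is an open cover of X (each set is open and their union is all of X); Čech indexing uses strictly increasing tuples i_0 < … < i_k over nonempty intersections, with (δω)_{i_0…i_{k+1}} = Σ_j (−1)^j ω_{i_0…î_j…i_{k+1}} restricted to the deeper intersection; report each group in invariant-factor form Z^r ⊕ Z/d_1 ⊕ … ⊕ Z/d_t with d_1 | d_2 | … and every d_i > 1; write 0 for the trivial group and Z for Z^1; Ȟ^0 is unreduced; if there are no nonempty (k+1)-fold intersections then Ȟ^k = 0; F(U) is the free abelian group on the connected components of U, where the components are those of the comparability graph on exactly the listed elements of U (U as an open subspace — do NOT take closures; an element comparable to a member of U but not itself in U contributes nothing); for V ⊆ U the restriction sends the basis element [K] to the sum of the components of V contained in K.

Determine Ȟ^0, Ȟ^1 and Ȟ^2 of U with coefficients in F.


Ȟ^0(U;F) ≅ Z^3,  Ȟ^1(U;F) ≅ 0,  Ȟ^2(U;F) ≅ 0

nonempty overlaps:
  U12={b,c,d,h,i} U13={d,f,h,i} U14={b,c,d,i} U15={d,h,i} U23={d,h,i} U24={b,c,d,i} U25={d,h,i} U34={d,g,i} U35={a,d,e,g,h,i} U45={d,g,i}
  U123={d,h,i} U124={b,c,d,i} U125={d,h,i} U134={d,i} U135={d,h,i} U145={d,i} U234={d,i} U235={d,h,i} U245={d,i} U345={d,g,i}
  U1234={d,i} U1235={d,h,i} U1245={d,i} U1345={d,i} U2345={d,i}
  U12345={d,i}
components per intersection:
  U1: {b,c,d} {f,i} {h}
  U2: {b,c,d} {h} {i}
  U3: {a,f,g,h,i} {d} {e}
  U4: {b,c,d} {g} {i}
  U5: {a,g,h,i} {d} {e}
  U12: {b,c,d} {h} {i}
  U13: {d} {f,i} {h}
  U14: {b,c,d} {i}
  U15: {d} {h} {i}
  U23: {d} {h} {i}
  U24: {b,c,d} {i}
  U25: {d} {h} {i}
  U34: {d} {g} {i}
  U35: {a,g,h,i} {d} {e}
  U45: {d} {g} {i}
  U123: {d} {h} {i}
  U124: {b,c,d} {i}
  U125: {d} {h} {i}
  U134: {d} {i}
  U135: {d} {h} {i}
  U145: {d} {i}
  U234: {d} {i}
  U235: {d} {h} {i}
  U245: {d} {i}
  U345: {d} {g} {i}
  U1234: {d} {i}
  U1235: {d} {h} {i}
  U1245: {d} {i}
  U1345: {d} {i}
  U2345: {d} {i}
  U12345: {d} {i}
C dims 15,28,25,11; δ0: rk 12, SNF 1^12; δ1: rk 16, SNF 1^16; δ2: rk 9, SNF 1^9
degree 0: 15−12−0 = 3 → Ȟ^0 ≅ Z^3
degree 1: 28−16−12 = 0 → Ȟ^1 ≅ 0
degree 2: 25−9−16 = 0 → Ȟ^2 ≅ 0


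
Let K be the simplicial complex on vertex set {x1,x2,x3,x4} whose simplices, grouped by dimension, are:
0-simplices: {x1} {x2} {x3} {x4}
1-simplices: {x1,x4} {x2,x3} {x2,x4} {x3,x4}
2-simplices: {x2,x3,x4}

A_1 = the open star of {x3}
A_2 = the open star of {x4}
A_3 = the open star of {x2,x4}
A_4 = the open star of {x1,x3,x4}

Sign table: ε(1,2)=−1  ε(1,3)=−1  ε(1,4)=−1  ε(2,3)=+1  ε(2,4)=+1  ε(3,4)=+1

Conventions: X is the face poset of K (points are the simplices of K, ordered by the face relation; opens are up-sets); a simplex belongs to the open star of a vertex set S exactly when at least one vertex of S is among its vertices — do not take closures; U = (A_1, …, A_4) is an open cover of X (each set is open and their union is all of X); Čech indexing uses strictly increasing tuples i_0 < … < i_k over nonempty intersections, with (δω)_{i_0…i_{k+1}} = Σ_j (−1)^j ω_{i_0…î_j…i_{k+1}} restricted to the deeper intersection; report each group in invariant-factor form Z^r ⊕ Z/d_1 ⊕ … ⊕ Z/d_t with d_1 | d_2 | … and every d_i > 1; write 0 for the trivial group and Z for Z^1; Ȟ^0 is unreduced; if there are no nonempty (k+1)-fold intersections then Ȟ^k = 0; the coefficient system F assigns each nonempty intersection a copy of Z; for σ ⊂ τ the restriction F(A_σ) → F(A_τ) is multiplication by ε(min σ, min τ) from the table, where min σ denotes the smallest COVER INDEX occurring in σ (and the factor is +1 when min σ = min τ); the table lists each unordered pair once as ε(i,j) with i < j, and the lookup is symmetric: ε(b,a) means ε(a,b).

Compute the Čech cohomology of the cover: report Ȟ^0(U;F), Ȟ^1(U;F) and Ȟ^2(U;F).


nonempty intersections:
  A1={{x3},{x2,x3},{x3,x4},{x2,x3,x4}} A2={{x4},{x1,x4},{x2,x4},{x3,x4},{x2,x3,x4}} A3={{x2},{x4},{x1,x4},{x2,x3},{x2,x4},{x3,x4},{x2,x3,x4}} A4={{x1},{x3},{x4},{x1,x4},{x2,x3},{x2,x4},{x3,x4},{x2,x3,x4}}
  A12={{x3,x4},{x2,x3,x4}} A13={{x2,x3},{x3,x4},{x2,x3,x4}} A14={{x3},{x2,x3},{x3,x4},{x2,x3,x4}} A23={{x4},{x1,x4},{x2,x4},{x3,x4},{x2,x3,x4}} A24={{x4},{x1,x4},{x2,x4},{x3,x4},{x2,x3,x4}} A34={{x4},{x1,x4},{x2,x3},{x2,x4},{x3,x4},{x2,x3,x4}}
  A123={{x3,x4},{x2,x3,x4}} A124={{x3,x4},{x2,x3,x4}} A134={{x2,x3},{x3,x4},{x2,x3,x4}} A234={{x4},{x1,x4},{x2,x4},{x3,x4},{x2,x3,x4}}
  A1234={{x3,x4},{x2,x3,x4}}
C dims 4,6,4,1; δ0: rk 3, SNF 1^3; δ1: rk 3, SNF 1^3; δ2: rk 1, SNF 1^1
Ȟ^0: (4−3)−0=1 ⇒ Z
Ȟ^1: (6−3)−3=0 ⇒ 0
Ȟ^2: (4−1)−3=0 ⇒ 0

Ȟ^0(U;F) ≅ Z,  Ȟ^1(U;F) ≅ 0,  Ȟ^2(U;F) ≅ 0


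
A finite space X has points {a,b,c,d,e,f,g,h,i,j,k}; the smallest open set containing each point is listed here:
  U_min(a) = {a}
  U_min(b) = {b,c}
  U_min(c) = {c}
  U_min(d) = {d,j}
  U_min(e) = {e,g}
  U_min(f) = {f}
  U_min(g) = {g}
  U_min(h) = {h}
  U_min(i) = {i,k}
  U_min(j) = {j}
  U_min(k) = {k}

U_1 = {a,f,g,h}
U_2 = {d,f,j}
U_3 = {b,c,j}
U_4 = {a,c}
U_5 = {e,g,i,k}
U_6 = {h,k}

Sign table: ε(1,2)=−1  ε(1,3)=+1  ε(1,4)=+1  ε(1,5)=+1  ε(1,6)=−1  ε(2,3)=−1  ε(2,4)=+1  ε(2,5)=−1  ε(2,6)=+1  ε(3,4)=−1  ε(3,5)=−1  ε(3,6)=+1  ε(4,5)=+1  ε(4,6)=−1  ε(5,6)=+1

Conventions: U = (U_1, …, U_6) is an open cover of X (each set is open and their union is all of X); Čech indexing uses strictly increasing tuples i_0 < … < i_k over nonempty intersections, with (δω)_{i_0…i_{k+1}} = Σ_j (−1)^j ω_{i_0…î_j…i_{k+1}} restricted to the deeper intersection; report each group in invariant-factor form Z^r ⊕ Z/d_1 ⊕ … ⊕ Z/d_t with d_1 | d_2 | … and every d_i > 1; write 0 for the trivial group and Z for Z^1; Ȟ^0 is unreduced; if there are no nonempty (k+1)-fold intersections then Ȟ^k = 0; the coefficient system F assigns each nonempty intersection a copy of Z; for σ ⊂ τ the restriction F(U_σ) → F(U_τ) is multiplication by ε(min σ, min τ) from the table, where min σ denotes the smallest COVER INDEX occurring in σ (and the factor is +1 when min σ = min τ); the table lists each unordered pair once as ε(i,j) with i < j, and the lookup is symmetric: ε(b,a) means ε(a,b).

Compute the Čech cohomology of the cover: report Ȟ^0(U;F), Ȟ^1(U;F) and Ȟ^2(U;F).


nerve of the cover:
  U12={f} U14={a} U15={g} U16={h} U23={j} U34={c} U56={k}
C dims 6,7; δ0: rk 6, SNF 1^5·2
Ȟ^0 = (6 − 6) − 0 = 0, so Ȟ^0 ≅ 0
Ȟ^1 = (7 − 0) − 6 = 1 plus torsion [2], so Ȟ^1 ≅ Z ⊕ Z/2
Ȟ^2 = (0 − 0) − 0 = 0, so Ȟ^2 ≅ 0

Ȟ^0 = 0,  Ȟ^1 = Z ⊕ Z/2,  Ȟ^2 = 0


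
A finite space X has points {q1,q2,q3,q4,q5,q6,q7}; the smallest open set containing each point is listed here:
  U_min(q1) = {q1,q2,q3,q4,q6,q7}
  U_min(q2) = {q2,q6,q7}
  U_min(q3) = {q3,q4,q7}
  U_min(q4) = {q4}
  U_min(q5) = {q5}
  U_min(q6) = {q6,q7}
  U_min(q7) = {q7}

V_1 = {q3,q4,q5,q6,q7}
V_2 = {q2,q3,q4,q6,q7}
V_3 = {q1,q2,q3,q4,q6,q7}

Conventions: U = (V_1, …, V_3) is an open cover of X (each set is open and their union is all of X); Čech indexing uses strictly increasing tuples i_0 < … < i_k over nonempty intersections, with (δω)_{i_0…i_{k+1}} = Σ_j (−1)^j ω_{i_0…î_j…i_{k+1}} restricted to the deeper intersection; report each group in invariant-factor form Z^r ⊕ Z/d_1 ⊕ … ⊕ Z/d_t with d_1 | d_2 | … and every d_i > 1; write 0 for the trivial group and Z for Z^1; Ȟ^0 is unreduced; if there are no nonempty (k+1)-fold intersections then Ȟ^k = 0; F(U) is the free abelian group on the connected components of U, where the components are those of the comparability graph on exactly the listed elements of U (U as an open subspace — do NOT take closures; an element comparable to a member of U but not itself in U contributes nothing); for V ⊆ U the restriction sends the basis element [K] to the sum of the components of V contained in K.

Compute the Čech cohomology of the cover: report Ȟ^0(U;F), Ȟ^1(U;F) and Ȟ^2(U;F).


intersection data:
  V12={q3,q4,q6,q7} V13={q3,q4,q6,q7} V23={q2,q3,q4,q6,q7}
  V123={q3,q4,q6,q7}
components per intersection:
  V1: {q3,q4,q6,q7} {q5}
  V2: {q2,q3,q4,q6,q7}
  V3: {q1,q2,q3,q4,q6,q7}
  V12: {q3,q4,q6,q7}
  V13: {q3,q4,q6,q7}
  V23: {q2,q3,q4,q6,q7}
  V123: {q3,q4,q6,q7}
C dims 4,3,1; δ0: rk 2, SNF 1^2; δ1: rk 1, SNF 1^1
Ȟ^0 = (4 − 2) − 0 = 2, so Ȟ^0 ≅ Z^2
Ȟ^1 = (3 − 1) − 2 = 0, so Ȟ^1 ≅ 0
Ȟ^2 = (1 − 0) − 1 = 0, so Ȟ^2 ≅ 0

Ȟ^0 ≅ Z^2; Ȟ^1 ≅ 0; Ȟ^2 ≅ 0


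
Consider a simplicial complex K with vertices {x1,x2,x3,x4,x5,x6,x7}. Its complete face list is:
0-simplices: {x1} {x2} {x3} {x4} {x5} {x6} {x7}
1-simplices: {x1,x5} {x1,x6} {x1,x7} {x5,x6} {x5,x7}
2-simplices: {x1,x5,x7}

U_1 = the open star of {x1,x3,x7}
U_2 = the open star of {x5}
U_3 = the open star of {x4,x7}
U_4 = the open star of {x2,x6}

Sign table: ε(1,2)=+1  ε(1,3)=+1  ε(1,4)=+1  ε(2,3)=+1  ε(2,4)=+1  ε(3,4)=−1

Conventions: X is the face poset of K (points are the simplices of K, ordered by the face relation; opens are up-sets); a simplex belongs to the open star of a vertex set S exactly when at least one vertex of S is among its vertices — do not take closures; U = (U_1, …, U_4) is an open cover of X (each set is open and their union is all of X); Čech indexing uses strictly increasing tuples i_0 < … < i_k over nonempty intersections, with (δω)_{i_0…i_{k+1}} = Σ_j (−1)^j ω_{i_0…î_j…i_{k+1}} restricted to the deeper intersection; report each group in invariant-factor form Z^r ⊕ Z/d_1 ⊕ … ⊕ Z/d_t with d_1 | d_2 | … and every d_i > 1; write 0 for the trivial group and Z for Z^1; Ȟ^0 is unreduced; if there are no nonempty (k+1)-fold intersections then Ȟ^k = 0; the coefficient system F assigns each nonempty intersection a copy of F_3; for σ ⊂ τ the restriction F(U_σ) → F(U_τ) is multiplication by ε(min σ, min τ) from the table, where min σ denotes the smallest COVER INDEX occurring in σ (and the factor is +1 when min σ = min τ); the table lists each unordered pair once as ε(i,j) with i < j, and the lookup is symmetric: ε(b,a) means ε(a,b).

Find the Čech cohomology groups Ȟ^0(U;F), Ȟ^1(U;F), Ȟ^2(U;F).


cover nerve:
  U1={{x1},{x3},{x7},{x1,x5},{x1,x6},{x1,x7},{x5,x7},{x1,x5,x7}} U2={{x5},{x1,x5},{x5,x6},{x5,x7},{x1,x5,x7}} U3={{x4},{x7},{x1,x7},{x5,x7},{x1,x5,x7}} U4={{x2},{x6},{x1,x6},{x5,x6}}
  U12={{x1,x5},{x5,x7},{x1,x5,x7}} U13={{x7},{x1,x7},{x5,x7},{x1,x5,x7}} U14={{x1,x6}} U23={{x5,x7},{x1,x5,x7}} U24={{x5,x6}}
  U123={{x5,x7},{x1,x5,x7}}
C dims 4,5,1; δ0: rk_F3 3; δ1: rk_F3 1
Ȟ^0: (4−3)−0=1 ⇒ Z/3
Ȟ^1: (5−1)−3=1 ⇒ Z/3
Ȟ^2: (1−0)−1=0 ⇒ 0

Ȟ^0 = Z/3; Ȟ^1 = Z/3; Ȟ^2 = 0


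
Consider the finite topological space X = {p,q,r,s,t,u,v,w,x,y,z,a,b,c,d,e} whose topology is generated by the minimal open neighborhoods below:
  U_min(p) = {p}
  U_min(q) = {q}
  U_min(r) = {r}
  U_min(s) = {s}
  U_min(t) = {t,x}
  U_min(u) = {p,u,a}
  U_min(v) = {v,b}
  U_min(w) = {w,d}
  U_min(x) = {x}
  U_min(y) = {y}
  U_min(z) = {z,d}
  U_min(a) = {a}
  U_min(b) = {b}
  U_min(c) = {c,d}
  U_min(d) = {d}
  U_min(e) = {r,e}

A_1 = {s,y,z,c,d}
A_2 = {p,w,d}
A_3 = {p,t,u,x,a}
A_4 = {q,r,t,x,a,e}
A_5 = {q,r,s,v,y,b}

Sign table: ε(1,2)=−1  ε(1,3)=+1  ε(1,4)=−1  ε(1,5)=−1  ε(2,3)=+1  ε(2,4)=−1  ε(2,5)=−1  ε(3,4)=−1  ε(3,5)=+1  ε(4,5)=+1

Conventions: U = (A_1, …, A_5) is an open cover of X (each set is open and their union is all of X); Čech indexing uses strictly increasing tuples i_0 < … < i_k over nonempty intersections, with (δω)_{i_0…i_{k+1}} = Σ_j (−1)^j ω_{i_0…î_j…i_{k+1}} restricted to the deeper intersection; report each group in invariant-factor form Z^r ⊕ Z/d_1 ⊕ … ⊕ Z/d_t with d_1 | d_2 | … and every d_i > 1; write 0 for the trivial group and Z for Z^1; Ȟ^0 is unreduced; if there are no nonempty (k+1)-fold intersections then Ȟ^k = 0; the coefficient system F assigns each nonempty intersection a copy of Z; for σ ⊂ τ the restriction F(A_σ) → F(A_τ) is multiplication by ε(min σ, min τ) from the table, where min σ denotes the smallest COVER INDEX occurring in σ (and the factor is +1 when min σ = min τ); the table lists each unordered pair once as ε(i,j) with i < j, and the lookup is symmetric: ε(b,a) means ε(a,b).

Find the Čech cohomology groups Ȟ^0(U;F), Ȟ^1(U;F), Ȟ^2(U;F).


Ȟ^0 ≅ 0, Ȟ^1 ≅ Z/2 and Ȟ^2 ≅ 0

nerve of the cover:
  A12={d} A15={s,y} A23={p} A34={t,x,a} A45={q,r}
C dims 5,5; δ0: rk 5, SNF 1^4·2
Ȟ^0 = (5 − 5) − 0 = 0, so Ȟ^0 ≅ 0
Ȟ^1 = (5 − 0) − 5 = 0 plus torsion [2], so Ȟ^1 ≅ Z/2
Ȟ^2 = (0 − 0) − 0 = 0, so Ȟ^2 ≅ 0


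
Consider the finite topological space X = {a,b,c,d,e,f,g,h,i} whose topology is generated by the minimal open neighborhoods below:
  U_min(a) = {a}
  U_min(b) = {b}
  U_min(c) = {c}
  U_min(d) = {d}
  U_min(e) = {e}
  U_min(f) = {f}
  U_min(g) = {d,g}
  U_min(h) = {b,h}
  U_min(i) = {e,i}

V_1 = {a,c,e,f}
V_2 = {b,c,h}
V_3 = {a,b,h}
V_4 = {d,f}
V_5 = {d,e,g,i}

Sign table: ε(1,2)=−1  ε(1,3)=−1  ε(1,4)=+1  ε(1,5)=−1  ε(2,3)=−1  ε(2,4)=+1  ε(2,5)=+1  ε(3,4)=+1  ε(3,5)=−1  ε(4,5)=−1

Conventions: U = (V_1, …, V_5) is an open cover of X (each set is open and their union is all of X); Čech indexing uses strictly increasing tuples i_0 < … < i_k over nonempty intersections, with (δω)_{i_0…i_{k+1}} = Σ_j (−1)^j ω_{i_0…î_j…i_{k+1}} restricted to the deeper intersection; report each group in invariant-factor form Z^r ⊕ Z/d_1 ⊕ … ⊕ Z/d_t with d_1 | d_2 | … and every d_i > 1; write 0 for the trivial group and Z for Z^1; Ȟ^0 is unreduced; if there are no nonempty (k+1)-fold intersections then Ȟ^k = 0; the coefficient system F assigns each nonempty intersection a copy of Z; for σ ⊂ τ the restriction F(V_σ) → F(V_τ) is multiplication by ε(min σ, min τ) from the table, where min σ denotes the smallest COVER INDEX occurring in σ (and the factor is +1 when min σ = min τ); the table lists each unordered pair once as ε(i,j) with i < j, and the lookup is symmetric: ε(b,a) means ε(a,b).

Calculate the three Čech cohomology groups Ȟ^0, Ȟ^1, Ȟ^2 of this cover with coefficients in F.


intersection data:
  V12={c} V13={a} V14={f} V15={e} V23={b,h} V45={d}
C dims 5,6; δ0: rk 5, SNF 1^4·2
Ȟ^0 = (5 − 5) − 0 = 0, so Ȟ^0 ≅ 0
Ȟ^1 = (6 − 0) − 5 = 1 plus torsion [2], so Ȟ^1 ≅ Z ⊕ Z/2
Ȟ^2 = (0 − 0) − 0 = 0, so Ȟ^2 ≅ 0

Ȟ^0 ≅ 0, Ȟ^1 ≅ Z ⊕ Z/2, Ȟ^2 ≅ 0


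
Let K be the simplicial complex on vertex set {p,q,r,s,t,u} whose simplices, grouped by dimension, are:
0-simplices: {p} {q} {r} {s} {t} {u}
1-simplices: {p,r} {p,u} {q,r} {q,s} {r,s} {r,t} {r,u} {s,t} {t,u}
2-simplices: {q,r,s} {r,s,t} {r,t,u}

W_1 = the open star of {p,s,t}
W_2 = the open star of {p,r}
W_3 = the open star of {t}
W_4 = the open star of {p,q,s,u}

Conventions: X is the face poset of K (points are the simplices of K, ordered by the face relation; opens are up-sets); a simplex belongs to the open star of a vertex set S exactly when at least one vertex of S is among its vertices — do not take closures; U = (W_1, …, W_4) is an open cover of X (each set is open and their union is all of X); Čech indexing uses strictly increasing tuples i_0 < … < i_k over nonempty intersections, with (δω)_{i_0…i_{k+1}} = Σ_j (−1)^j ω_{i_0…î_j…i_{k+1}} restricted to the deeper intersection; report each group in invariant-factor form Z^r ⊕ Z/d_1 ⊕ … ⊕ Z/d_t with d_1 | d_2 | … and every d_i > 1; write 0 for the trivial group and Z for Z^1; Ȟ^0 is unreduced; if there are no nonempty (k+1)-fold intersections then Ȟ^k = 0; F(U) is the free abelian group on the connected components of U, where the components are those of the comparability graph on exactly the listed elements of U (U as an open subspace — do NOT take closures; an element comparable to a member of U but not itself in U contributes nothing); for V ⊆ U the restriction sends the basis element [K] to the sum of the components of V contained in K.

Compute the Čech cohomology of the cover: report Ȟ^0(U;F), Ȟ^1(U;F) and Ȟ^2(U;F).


Ȟ^0 = Z; Ȟ^1 = Z; Ȟ^2 = 0

nerve simplices:
  W1={{p},{s},{t},{p,r},{p,u},{q,s},{r,s},{r,t},{s,t},{t,u},{q,r,s},{r,s,t},{r,t,u}} W2={{p},{r},{p,r},{p,u},{q,r},{r,s},{r,t},{r,u},{q,r,s},{r,s,t},{r,t,u}} W3={{t},{r,t},{s,t},{t,u},{r,s,t},{r,t,u}} W4={{p},{q},{s},{u},{p,r},{p,u},{q,r},{q,s},{r,s},{r,u},{s,t},{t,u},{q,r,s},{r,s,t},{r,t,u}}
  W12={{p},{p,r},{p,u},{r,s},{r,t},{q,r,s},{r,s,t},{r,t,u}} W13={{t},{r,t},{s,t},{t,u},{r,s,t},{r,t,u}} W14={{p},{s},{p,r},{p,u},{q,s},{r,s},{s,t},{t,u},{q,r,s},{r,s,t},{r,t,u}} W23={{r,t},{r,s,t},{r,t,u}} W24={{p},{p,r},{p,u},{q,r},{r,s},{r,u},{q,r,s},{r,s,t},{r,t,u}} W34={{s,t},{t,u},{r,s,t},{r,t,u}}
  W123={{r,t},{r,s,t},{r,t,u}} W124={{p},{p,r},{p,u},{r,s},{q,r,s},{r,s,t},{r,t,u}} W134={{s,t},{t,u},{r,s,t},{r,t,u}} W234={{r,s,t},{r,t,u}}
  W1234={{r,s,t},{r,t,u}}
components per intersection:
  W1: {{p},{p,r},{p,u}} {{s},{t},{q,s},{r,s},{r,t},{s,t},{t,u},{q,r,s},{r,s,t},{r,t,u}}
  W2: {{p},{r},{p,r},{p,u},{q,r},{r,s},{r,t},{r,u},{q,r,s},{r,s,t},{r,t,u}}
  W3: {{t},{r,t},{s,t},{t,u},{r,s,t},{r,t,u}}
  W4: {{p},{u},{p,r},{p,u},{r,u},{t,u},{r,t,u}} {{q},{s},{q,r},{q,s},{r,s},{s,t},{q,r,s},{r,s,t}}
  W12: {{p},{p,r},{p,u}} {{r,s},{r,t},{q,r,s},{r,s,t},{r,t,u}}
  W13: {{t},{r,t},{s,t},{t,u},{r,s,t},{r,t,u}}
  W14: {{p},{p,r},{p,u}} {{s},{q,s},{r,s},{s,t},{q,r,s},{r,s,t}} {{t,u},{r,t,u}}
  W23: {{r,t},{r,s,t},{r,t,u}}
  W24: {{p},{p,r},{p,u}} {{q,r},{r,s},{q,r,s},{r,s,t}} {{r,u},{r,t,u}}
  W34: {{s,t},{r,s,t}} {{t,u},{r,t,u}}
  W123: {{r,t},{r,s,t},{r,t,u}}
  W124: {{p},{p,r},{p,u}} {{r,s},{q,r,s},{r,s,t}} {{r,t,u}}
  W134: {{s,t},{r,s,t}} {{t,u},{r,t,u}}
  W234: {{r,s,t}} {{r,t,u}}
  W1234: {{r,s,t}} {{r,t,u}}
C dims 6,12,8,2; δ0: rk 5, SNF 1^5; δ1: rk 6, SNF 1^6; δ2: rk 2, SNF 1^2
degree 0: 6−5−0 = 1 → Ȟ^0 ≅ Z
degree 1: 12−6−5 = 1 → Ȟ^1 ≅ Z
degree 2: 8−2−6 = 0 → Ȟ^2 ≅ 0


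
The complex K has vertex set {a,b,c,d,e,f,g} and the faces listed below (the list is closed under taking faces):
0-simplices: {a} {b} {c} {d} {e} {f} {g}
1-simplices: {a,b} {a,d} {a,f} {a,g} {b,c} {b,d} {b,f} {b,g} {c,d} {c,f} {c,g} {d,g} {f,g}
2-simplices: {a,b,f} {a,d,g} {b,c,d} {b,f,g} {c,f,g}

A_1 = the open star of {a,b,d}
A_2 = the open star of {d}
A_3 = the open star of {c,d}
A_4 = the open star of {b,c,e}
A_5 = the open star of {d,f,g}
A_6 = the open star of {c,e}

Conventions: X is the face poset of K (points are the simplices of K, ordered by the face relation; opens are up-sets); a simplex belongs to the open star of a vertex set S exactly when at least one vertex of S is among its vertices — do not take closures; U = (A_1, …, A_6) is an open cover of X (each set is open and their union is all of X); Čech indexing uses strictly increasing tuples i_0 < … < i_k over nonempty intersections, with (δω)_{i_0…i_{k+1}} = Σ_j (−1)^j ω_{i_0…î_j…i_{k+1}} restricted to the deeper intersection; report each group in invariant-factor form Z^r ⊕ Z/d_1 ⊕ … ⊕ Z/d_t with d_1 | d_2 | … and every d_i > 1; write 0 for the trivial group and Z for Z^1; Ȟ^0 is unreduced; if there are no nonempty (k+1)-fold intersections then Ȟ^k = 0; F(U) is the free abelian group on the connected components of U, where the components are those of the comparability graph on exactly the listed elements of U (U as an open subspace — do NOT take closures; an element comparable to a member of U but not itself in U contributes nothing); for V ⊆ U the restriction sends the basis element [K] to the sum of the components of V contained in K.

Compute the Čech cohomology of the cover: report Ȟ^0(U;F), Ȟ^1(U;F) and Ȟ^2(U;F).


Ȟ^0 = Z^2, Ȟ^1 = Z^2, Ȟ^2 = 0

nerve of the cover:
  A1={{a},{b},{d},{a,b},{a,d},{a,f},{a,g},{b,c},{b,d},{b,f},{b,g},{c,d},{d,g},{a,b,f},{a,d,g},{b,c,d},{b,f,g}} A2={{d},{a,d},{b,d},{c,d},{d,g},{a,d,g},{b,c,d}} A3={{c},{d},{a,d},{b,c},{b,d},{c,d},{c,f},{c,g},{d,g},{a,d,g},{b,c,d},{c,f,g}} A4={{b},{c},{e},{a,b},{b,c},{b,d},{b,f},{b,g},{c,d},{c,f},{c,g},{a,b,f},{b,c,d},{b,f,g},{c,f,g}} A5={{d},{f},{g},{a,d},{a,f},{a,g},{b,d},{b,f},{b,g},{c,d},{c,f},{c,g},{d,g},{f,g},{a,b,f},{a,d,g},{b,c,d},{b,f,g},{c,f,g}} A6={{c},{e},{b,c},{c,d},{c,f},{c,g},{b,c,d},{c,f,g}}
  A12={{d},{a,d},{b,d},{c,d},{d,g},{a,d,g},{b,c,d}} A13={{d},{a,d},{b,c},{b,d},{c,d},{d,g},{a,d,g},{b,c,d}} A14={{b},{a,b},{b,c},{b,d},{b,f},{b,g},{c,d},{a,b,f},{b,c,d},{b,f,g}} A15={{d},{a,d},{a,f},{a,g},{b,d},{b,f},{b,g},{c,d},{d,g},{a,b,f},{a,d,g},{b,c,d},{b,f,g}} A16={{b,c},{c,d},{b,c,d}} A23={{d},{a,d},{b,d},{c,d},{d,g},{a,d,g},{b,c,d}} A24={{b,d},{c,d},{b,c,d}} A25={{d},{a,d},{b,d},{c,d},{d,g},{a,d,g},{b,c,d}} A26={{c,d},{b,c,d}} A34={{c},{b,c},{b,d},{c,d},{c,f},{c,g},{b,c,d},{c,f,g}} A35={{d},{a,d},{b,d},{c,d},{c,f},{c,g},{d,g},{a,d,g},{b,c,d},{c,f,g}} A36={{c},{b,c},{c,d},{c,f},{c,g},{b,c,d},{c,f,g}} A45={{b,d},{b,f},{b,g},{c,d},{c,f},{c,g},{a,b,f},{b,c,d},{b,f,g},{c,f,g}} A46={{c},{e},{b,c},{c,d},{c,f},{c,g},{b,c,d},{c,f,g}} A56={{c,d},{c,f},{c,g},{b,c,d},{c,f,g}}
  A123={{d},{a,d},{b,d},{c,d},{d,g},{a,d,g},{b,c,d}} A124={{b,d},{c,d},{b,c,d}} A125={{d},{a,d},{b,d},{c,d},{d,g},{a,d,g},{b,c,d}} A126={{c,d},{b,c,d}} A134={{b,c},{b,d},{c,d},{b,c,d}} A135={{d},{a,d},{b,d},{c,d},{d,g},{a,d,g},{b,c,d}} A136={{b,c},{c,d},{b,c,d}} A145={{b,d},{b,f},{b,g},{c,d},{a,b,f},{b,c,d},{b,f,g}} A146={{b,c},{c,d},{b,c,d}} A156={{c,d},{b,c,d}} A234={{b,d},{c,d},{b,c,d}} A235={{d},{a,d},{b,d},{c,d},{d,g},{a,d,g},{b,c,d}} A236={{c,d},{b,c,d}} A245={{b,d},{c,d},{b,c,d}} A246={{c,d},{b,c,d}} A256={{c,d},{b,c,d}} A345={{b,d},{c,d},{c,f},{c,g},{b,c,d},{c,f,g}} A346={{c},{b,c},{c,d},{c,f},{c,g},{b,c,d},{c,f,g}} A356={{c,d},{c,f},{c,g},{b,c,d},{c,f,g}} A456={{c,d},{c,f},{c,g},{b,c,d},{c,f,g}}
  A1234={{b,d},{c,d},{b,c,d}} A1235={{d},{a,d},{b,d},{c,d},{d,g},{a,d,g},{b,c,d}} A1236={{c,d},{b,c,d}} A1245={{b,d},{c,d},{b,c,d}} A1246={{c,d},{b,c,d}} A1256={{c,d},{b,c,d}} A1345={{b,d},{c,d},{b,c,d}} A1346={{b,c},{c,d},{b,c,d}} A1356={{c,d},{b,c,d}} A1456={{c,d},{b,c,d}} A2345={{b,d},{c,d},{b,c,d}} A2346={{c,d},{b,c,d}} A2356={{c,d},{b,c,d}} A2456={{c,d},{b,c,d}} A3456={{c,d},{c,f},{c,g},{b,c,d},{c,f,g}}
  A12345={{b,d},{c,d},{b,c,d}} A12346={{c,d},{b,c,d}} A12356={{c,d},{b,c,d}} A12456={{c,d},{b,c,d}} A13456={{c,d},{b,c,d}} A23456={{c,d},{b,c,d}}
  A123456={{c,d},{b,c,d}}
components per intersection:
  A1: {{a},{b},{d},{a,b},{a,d},{a,f},{a,g},{b,c},{b,d},{b,f},{b,g},{c,d},{d,g},{a,b,f},{a,d,g},{b,c,d},{b,f,g}}
  A2: {{d},{a,d},{b,d},{c,d},{d,g},{a,d,g},{b,c,d}}
  A3: {{c},{d},{a,d},{b,c},{b,d},{c,d},{c,f},{c,g},{d,g},{a,d,g},{b,c,d},{c,f,g}}
  A4: {{b},{c},{a,b},{b,c},{b,d},{b,f},{b,g},{c,d},{c,f},{c,g},{a,b,f},{b,c,d},{b,f,g},{c,f,g}} {{e}}
  A5: {{d},{f},{g},{a,d},{a,f},{a,g},{b,d},{b,f},{b,g},{c,d},{c,f},{c,g},{d,g},{f,g},{a,b,f},{a,d,g},{b,c,d},{b,f,g},{c,f,g}}
  A6: {{c},{b,c},{c,d},{c,f},{c,g},{b,c,d},{c,f,g}} {{e}}
  A12: {{d},{a,d},{b,d},{c,d},{d,g},{a,d,g},{b,c,d}}
  A13: {{d},{a,d},{b,c},{b,d},{c,d},{d,g},{a,d,g},{b,c,d}}
  A14: {{b},{a,b},{b,c},{b,d},{b,f},{b,g},{c,d},{a,b,f},{b,c,d},{b,f,g}}
  A15: {{d},{a,d},{a,g},{b,d},{c,d},{d,g},{a,d,g},{b,c,d}} {{a,f},{b,f},{b,g},{a,b,f},{b,f,g}}
  A16: {{b,c},{c,d},{b,c,d}}
  A23: {{d},{a,d},{b,d},{c,d},{d,g},{a,d,g},{b,c,d}}
  A24: {{b,d},{c,d},{b,c,d}}
  A25: {{d},{a,d},{b,d},{c,d},{d,g},{a,d,g},{b,c,d}}
  A26: {{c,d},{b,c,d}}
  A34: {{c},{b,c},{b,d},{c,d},{c,f},{c,g},{b,c,d},{c,f,g}}
  A35: {{d},{a,d},{b,d},{c,d},{d,g},{a,d,g},{b,c,d}} {{c,f},{c,g},{c,f,g}}
  A36: {{c},{b,c},{c,d},{c,f},{c,g},{b,c,d},{c,f,g}}
  A45: {{b,d},{c,d},{b,c,d}} {{b,f},{b,g},{a,b,f},{b,f,g}} {{c,f},{c,g},{c,f,g}}
  A46: {{c},{b,c},{c,d},{c,f},{c,g},{b,c,d},{c,f,g}} {{e}}
  A56: {{c,d},{b,c,d}} {{c,f},{c,g},{c,f,g}}
  A123: {{d},{a,d},{b,d},{c,d},{d,g},{a,d,g},{b,c,d}}
  A124: {{b,d},{c,d},{b,c,d}}
  A125: {{d},{a,d},{b,d},{c,d},{d,g},{a,d,g},{b,c,d}}
  A126: {{c,d},{b,c,d}}
  A134: {{b,c},{b,d},{c,d},{b,c,d}}
  A135: {{d},{a,d},{b,d},{c,d},{d,g},{a,d,g},{b,c,d}}
  A136: {{b,c},{c,d},{b,c,d}}
  A145: {{b,d},{c,d},{b,c,d}} {{b,f},{b,g},{a,b,f},{b,f,g}}
  A146: {{b,c},{c,d},{b,c,d}}
  A156: {{c,d},{b,c,d}}
  A234: {{b,d},{c,d},{b,c,d}}
  A235: {{d},{a,d},{b,d},{c,d},{d,g},{a,d,g},{b,c,d}}
  A236: {{c,d},{b,c,d}}
  A245: {{b,d},{c,d},{b,c,d}}
  A246: {{c,d},{b,c,d}}
  A256: {{c,d},{b,c,d}}
  A345: {{b,d},{c,d},{b,c,d}} {{c,f},{c,g},{c,f,g}}
  A346: {{c},{b,c},{c,d},{c,f},{c,g},{b,c,d},{c,f,g}}
  A356: {{c,d},{b,c,d}} {{c,f},{c,g},{c,f,g}}
  A456: {{c,d},{b,c,d}} {{c,f},{c,g},{c,f,g}}
  A1234: {{b,d},{c,d},{b,c,d}}
  A1235: {{d},{a,d},{b,d},{c,d},{d,g},{a,d,g},{b,c,d}}
  A1236: {{c,d},{b,c,d}}
  A1245: {{b,d},{c,d},{b,c,d}}
  A1246: {{c,d},{b,c,d}}
  A1256: {{c,d},{b,c,d}}
  A1345: {{b,d},{c,d},{b,c,d}}
  A1346: {{b,c},{c,d},{b,c,d}}
  A1356: {{c,d},{b,c,d}}
  A1456: {{c,d},{b,c,d}}
  A2345: {{b,d},{c,d},{b,c,d}}
  A2346: {{c,d},{b,c,d}}
  A2356: {{c,d},{b,c,d}}
  A2456: {{c,d},{b,c,d}}
  A3456: {{c,d},{b,c,d}} {{c,f},{c,g},{c,f,g}}
  A12345: {{b,d},{c,d},{b,c,d}}
  A12346: {{c,d},{b,c,d}}
  A12356: {{c,d},{b,c,d}}
  A12456: {{c,d},{b,c,d}}
  A13456: {{c,d},{b,c,d}}
  A23456: {{c,d},{b,c,d}}
  A123456: {{c,d},{b,c,d}}
C dims 8,21,24,16; δ0: rk 6, SNF 1^6; δ1: rk 13, SNF 1^13; δ2: rk 11, SNF 1^11
Ȟ^0 = (8 − 6) − 0 = 2, so Ȟ^0 ≅ Z^2
Ȟ^1 = (21 − 13) − 6 = 2, so Ȟ^1 ≅ Z^2
Ȟ^2 = (24 − 11) − 13 = 0, so Ȟ^2 ≅ 0


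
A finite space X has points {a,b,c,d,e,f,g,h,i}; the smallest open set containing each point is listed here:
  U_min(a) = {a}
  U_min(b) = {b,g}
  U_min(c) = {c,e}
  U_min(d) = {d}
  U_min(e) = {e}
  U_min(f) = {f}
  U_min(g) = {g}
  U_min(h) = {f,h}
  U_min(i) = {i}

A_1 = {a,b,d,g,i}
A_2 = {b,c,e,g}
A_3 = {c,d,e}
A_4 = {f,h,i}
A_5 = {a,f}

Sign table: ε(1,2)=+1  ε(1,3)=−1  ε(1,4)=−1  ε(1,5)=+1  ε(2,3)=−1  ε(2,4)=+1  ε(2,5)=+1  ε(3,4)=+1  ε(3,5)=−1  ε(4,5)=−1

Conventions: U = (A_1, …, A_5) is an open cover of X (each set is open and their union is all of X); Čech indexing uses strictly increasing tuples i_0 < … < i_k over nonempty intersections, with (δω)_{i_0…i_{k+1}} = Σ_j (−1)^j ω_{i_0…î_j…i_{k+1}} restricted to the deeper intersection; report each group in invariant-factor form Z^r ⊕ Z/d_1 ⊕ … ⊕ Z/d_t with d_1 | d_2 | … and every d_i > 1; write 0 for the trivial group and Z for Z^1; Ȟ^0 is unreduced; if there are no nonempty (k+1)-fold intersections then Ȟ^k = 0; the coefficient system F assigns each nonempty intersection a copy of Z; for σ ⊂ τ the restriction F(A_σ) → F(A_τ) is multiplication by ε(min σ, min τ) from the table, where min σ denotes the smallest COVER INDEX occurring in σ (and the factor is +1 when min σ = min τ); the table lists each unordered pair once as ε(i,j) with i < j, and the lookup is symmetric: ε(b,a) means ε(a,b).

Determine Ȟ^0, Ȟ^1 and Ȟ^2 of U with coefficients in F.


nerve of the cover:
  A12={b,g} A13={d} A14={i} A15={a} A23={c,e} A45={f}
C dims 5,6; δ0: rk 4, SNF 1^4
Ȟ^0 = (5 − 4) − 0 = 1, so Ȟ^0 ≅ Z
Ȟ^1 = (6 − 0) − 4 = 2, so Ȟ^1 ≅ Z^2
Ȟ^2 = (0 − 0) − 0 = 0, so Ȟ^2 ≅ 0

Ȟ^0 = Z; Ȟ^1 = Z^2; Ȟ^2 = 0


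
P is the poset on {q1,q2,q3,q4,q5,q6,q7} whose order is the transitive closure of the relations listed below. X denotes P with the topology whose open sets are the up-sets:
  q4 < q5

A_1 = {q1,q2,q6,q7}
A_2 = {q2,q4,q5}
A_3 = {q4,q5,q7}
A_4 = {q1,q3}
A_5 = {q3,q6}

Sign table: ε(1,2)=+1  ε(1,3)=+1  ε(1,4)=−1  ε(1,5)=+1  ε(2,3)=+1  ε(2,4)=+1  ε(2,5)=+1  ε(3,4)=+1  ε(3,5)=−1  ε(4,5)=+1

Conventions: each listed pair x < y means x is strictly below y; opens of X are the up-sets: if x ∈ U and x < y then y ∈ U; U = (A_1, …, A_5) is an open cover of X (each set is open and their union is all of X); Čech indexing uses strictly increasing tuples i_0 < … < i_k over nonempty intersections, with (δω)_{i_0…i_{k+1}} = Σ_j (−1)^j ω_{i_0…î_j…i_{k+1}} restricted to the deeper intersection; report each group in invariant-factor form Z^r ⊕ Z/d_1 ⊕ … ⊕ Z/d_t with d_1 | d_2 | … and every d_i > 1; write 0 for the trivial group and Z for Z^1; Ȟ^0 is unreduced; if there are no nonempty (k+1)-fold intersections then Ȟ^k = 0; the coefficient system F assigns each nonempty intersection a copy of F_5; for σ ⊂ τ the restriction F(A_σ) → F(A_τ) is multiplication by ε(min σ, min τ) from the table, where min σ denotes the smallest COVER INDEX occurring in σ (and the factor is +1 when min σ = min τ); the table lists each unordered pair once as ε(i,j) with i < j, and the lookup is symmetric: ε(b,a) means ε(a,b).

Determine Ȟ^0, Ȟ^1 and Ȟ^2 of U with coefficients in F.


Ȟ^0 ≅ 0, Ȟ^1 ≅ Z/5, Ȟ^2 ≅ 0

cover nerve:
  A12={q2} A13={q7} A14={q1} A15={q6} A23={q4,q5} A45={q3}
C dims 5,6; δ0: rk_F5 5
Ȟ^0: (5−5)−0=0 ⇒ 0
Ȟ^1: (6−0)−5=1 ⇒ Z/5
Ȟ^2: (0−0)−0=0 ⇒ 0


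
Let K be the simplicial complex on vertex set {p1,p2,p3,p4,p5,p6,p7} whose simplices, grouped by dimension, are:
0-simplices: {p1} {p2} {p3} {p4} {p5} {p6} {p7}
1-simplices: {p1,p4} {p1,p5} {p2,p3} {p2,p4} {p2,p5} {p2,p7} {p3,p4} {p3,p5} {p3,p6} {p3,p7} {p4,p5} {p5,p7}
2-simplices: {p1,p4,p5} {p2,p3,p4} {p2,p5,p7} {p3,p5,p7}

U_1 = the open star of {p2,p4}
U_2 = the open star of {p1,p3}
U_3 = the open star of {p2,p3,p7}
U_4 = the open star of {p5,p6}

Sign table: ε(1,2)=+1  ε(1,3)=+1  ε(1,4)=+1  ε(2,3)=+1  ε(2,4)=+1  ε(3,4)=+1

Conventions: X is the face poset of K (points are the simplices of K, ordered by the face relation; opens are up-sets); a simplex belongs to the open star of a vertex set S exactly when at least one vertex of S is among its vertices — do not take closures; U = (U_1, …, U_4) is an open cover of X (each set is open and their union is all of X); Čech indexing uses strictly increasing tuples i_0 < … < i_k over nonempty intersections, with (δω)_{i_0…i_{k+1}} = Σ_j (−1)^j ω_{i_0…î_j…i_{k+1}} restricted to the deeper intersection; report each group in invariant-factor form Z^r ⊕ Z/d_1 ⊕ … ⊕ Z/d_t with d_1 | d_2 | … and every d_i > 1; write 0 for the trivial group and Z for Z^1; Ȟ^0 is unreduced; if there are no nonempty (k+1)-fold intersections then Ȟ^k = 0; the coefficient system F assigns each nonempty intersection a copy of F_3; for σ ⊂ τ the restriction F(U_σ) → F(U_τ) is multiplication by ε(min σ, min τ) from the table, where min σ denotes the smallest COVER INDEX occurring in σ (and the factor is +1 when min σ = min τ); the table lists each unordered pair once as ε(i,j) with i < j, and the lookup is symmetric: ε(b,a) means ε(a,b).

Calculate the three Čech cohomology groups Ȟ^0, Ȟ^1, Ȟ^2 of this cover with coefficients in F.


Ȟ^0(U;F) ≅ Z/3,  Ȟ^1(U;F) ≅ 0,  Ȟ^2(U;F) ≅ Z/3

cover nerve:
  U1={{p2},{p4},{p1,p4},{p2,p3},{p2,p4},{p2,p5},{p2,p7},{p3,p4},{p4,p5},{p1,p4,p5},{p2,p3,p4},{p2,p5,p7}} U2={{p1},{p3},{p1,p4},{p1,p5},{p2,p3},{p3,p4},{p3,p5},{p3,p6},{p3,p7},{p1,p4,p5},{p2,p3,p4},{p3,p5,p7}} U3={{p2},{p3},{p7},{p2,p3},{p2,p4},{p2,p5},{p2,p7},{p3,p4},{p3,p5},{p3,p6},{p3,p7},{p5,p7},{p2,p3,p4},{p2,p5,p7},{p3,p5,p7}} U4={{p5},{p6},{p1,p5},{p2,p5},{p3,p5},{p3,p6},{p4,p5},{p5,p7},{p1,p4,p5},{p2,p5,p7},{p3,p5,p7}}
  U12={{p1,p4},{p2,p3},{p3,p4},{p1,p4,p5},{p2,p3,p4}} U13={{p2},{p2,p3},{p2,p4},{p2,p5},{p2,p7},{p3,p4},{p2,p3,p4},{p2,p5,p7}} U14={{p2,p5},{p4,p5},{p1,p4,p5},{p2,p5,p7}} U23={{p3},{p2,p3},{p3,p4},{p3,p5},{p3,p6},{p3,p7},{p2,p3,p4},{p3,p5,p7}} U24={{p1,p5},{p3,p5},{p3,p6},{p1,p4,p5},{p3,p5,p7}} U34={{p2,p5},{p3,p5},{p3,p6},{p5,p7},{p2,p5,p7},{p3,p5,p7}}
  U123={{p2,p3},{p3,p4},{p2,p3,p4}} U124={{p1,p4,p5}} U134={{p2,p5},{p2,p5,p7}} U234={{p3,p5},{p3,p6},{p3,p5,p7}}
C dims 4,6,4; δ0: rk_F3 3; δ1: rk_F3 3
Ȟ^0: (4−3)−0=1 ⇒ Z/3
Ȟ^1: (6−3)−3=0 ⇒ 0
Ȟ^2: (4−0)−3=1 ⇒ Z/3


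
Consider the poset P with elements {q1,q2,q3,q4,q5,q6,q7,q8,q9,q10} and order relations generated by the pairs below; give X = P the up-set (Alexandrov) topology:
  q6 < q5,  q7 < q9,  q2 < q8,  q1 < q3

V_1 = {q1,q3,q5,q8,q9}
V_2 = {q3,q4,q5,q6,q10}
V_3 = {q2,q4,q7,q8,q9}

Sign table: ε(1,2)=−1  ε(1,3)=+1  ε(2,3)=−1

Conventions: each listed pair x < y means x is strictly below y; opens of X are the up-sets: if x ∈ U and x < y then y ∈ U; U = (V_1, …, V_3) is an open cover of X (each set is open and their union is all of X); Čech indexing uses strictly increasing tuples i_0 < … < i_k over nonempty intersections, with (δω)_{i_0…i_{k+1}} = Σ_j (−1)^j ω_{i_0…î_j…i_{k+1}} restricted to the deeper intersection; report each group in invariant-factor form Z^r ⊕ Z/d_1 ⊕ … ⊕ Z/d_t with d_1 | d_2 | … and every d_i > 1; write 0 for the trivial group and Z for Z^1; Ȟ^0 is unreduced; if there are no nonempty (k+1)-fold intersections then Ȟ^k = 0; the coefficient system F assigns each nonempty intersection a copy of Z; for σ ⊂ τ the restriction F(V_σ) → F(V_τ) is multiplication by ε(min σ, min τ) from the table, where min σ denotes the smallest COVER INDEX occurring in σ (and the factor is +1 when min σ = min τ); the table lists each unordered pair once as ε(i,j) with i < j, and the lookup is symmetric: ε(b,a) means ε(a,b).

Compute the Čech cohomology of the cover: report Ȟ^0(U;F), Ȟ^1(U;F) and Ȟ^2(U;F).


Ȟ^0 = Z; Ȟ^1 = Z; Ȟ^2 = 0

intersection data:
  V12={q3,q5} V13={q8,q9} V23={q4}
C dims 3,3; δ0: rk 2, SNF 1^2
Ȟ^0 = (3 − 2) − 0 = 1, so Ȟ^0 ≅ Z
Ȟ^1 = (3 − 0) − 2 = 1, so Ȟ^1 ≅ Z
Ȟ^2 = (0 − 0) − 0 = 0, so Ȟ^2 ≅ 0


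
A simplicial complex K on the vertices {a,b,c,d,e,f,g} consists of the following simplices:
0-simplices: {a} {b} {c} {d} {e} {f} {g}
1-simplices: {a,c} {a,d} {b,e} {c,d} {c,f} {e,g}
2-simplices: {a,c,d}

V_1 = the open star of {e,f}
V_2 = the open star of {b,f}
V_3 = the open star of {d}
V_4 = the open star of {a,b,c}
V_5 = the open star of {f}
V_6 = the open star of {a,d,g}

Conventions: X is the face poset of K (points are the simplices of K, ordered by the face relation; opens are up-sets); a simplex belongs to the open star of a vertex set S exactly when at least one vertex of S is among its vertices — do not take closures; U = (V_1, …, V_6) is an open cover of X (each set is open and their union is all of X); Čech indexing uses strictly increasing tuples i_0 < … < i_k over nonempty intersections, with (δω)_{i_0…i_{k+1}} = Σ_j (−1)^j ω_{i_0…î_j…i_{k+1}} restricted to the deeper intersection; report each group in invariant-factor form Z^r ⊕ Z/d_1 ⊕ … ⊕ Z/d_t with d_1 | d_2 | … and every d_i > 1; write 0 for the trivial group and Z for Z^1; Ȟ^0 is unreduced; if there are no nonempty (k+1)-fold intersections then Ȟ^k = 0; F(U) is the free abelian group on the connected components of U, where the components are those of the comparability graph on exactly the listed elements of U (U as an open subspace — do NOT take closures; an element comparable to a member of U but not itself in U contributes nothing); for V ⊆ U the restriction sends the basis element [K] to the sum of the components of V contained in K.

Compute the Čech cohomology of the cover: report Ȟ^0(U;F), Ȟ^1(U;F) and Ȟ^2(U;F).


nerve simplices:
  V1={{e},{f},{b,e},{c,f},{e,g}} V2={{b},{f},{b,e},{c,f}} V3={{d},{a,d},{c,d},{a,c,d}} V4={{a},{b},{c},{a,c},{a,d},{b,e},{c,d},{c,f},{a,c,d}} V5={{f},{c,f}} V6={{a},{d},{g},{a,c},{a,d},{c,d},{e,g},{a,c,d}}
  V12={{f},{b,e},{c,f}} V14={{b,e},{c,f}} V15={{f},{c,f}} V16={{e,g}} V24={{b},{b,e},{c,f}} V25={{f},{c,f}} V34={{a,d},{c,d},{a,c,d}} V36={{d},{a,d},{c,d},{a,c,d}} V45={{c,f}} V46={{a},{a,c},{a,d},{c,d},{a,c,d}}
  V124={{b,e},{c,f}} V125={{f},{c,f}} V145={{c,f}} V245={{c,f}} V346={{a,d},{c,d},{a,c,d}}
  V1245={{c,f}}
components per intersection:
  V1: {{e},{b,e},{e,g}} {{f},{c,f}}
  V2: {{b},{b,e}} {{f},{c,f}}
  V3: {{d},{a,d},{c,d},{a,c,d}}
  V4: {{a},{c},{a,c},{a,d},{c,d},{c,f},{a,c,d}} {{b},{b,e}}
  V5: {{f},{c,f}}
  V6: {{a},{d},{a,c},{a,d},{c,d},{a,c,d}} {{g},{e,g}}
  V12: {{f},{c,f}} {{b,e}}
  V14: {{b,e}} {{c,f}}
  V15: {{f},{c,f}}
  V16: {{e,g}}
  V24: {{b},{b,e}} {{c,f}}
  V25: {{f},{c,f}}
  V34: {{a,d},{c,d},{a,c,d}}
  V36: {{d},{a,d},{c,d},{a,c,d}}
  V45: {{c,f}}
  V46: {{a},{a,c},{a,d},{c,d},{a,c,d}}
  V124: {{b,e}} {{c,f}}
  V125: {{f},{c,f}}
  V145: {{c,f}}
  V245: {{c,f}}
  V346: {{a,d},{c,d},{a,c,d}}
  V1245: {{c,f}}
C dims 10,13,6,1; δ0: rk 8, SNF 1^8; δ1: rk 5, SNF 1^5; δ2: rk 1, SNF 1^1
degree 0: 10−8−0 = 2 → Ȟ^0 ≅ Z^2
degree 1: 13−5−8 = 0 → Ȟ^1 ≅ 0
degree 2: 6−1−5 = 0 → Ȟ^2 ≅ 0

Ȟ^0 ≅ Z^2,  Ȟ^1 ≅ 0,  Ȟ^2 ≅ 0


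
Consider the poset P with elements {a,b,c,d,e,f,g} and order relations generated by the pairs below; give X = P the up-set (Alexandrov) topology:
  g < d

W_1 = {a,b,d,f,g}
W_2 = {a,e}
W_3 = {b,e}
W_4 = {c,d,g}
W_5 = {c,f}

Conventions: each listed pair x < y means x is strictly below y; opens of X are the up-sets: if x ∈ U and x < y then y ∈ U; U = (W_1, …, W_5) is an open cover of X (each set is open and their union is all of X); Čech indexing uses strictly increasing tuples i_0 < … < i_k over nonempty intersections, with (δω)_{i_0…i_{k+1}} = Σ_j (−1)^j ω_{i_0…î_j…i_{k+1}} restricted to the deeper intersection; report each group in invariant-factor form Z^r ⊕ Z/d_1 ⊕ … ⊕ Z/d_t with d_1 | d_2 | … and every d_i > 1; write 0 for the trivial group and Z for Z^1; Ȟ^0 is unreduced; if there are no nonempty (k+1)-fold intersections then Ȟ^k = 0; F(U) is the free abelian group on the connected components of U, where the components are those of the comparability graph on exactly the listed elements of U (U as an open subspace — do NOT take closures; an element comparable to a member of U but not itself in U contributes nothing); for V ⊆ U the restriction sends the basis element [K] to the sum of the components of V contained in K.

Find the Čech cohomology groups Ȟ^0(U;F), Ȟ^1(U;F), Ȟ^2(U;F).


Ȟ^0 ≅ Z^6, Ȟ^1 ≅ 0 and Ȟ^2 ≅ 0

cover nerve:
  W12={a} W13={b} W14={d,g} W15={f} W23={e} W45={c}
components per intersection:
  W1: {a} {b} {d,g} {f}
  W2: {a} {e}
  W3: {b} {e}
  W4: {c} {d,g}
  W5: {c} {f}
  W12: {a}
  W13: {b}
  W14: {d,g}
  W15: {f}
  W23: {e}
  W45: {c}
C dims 12,6; δ0: rk 6, SNF 1^6
Ȟ^0: (12−6)−0=6 ⇒ Z^6
Ȟ^1: (6−0)−6=0 ⇒ 0
Ȟ^2: (0−0)−0=0 ⇒ 0


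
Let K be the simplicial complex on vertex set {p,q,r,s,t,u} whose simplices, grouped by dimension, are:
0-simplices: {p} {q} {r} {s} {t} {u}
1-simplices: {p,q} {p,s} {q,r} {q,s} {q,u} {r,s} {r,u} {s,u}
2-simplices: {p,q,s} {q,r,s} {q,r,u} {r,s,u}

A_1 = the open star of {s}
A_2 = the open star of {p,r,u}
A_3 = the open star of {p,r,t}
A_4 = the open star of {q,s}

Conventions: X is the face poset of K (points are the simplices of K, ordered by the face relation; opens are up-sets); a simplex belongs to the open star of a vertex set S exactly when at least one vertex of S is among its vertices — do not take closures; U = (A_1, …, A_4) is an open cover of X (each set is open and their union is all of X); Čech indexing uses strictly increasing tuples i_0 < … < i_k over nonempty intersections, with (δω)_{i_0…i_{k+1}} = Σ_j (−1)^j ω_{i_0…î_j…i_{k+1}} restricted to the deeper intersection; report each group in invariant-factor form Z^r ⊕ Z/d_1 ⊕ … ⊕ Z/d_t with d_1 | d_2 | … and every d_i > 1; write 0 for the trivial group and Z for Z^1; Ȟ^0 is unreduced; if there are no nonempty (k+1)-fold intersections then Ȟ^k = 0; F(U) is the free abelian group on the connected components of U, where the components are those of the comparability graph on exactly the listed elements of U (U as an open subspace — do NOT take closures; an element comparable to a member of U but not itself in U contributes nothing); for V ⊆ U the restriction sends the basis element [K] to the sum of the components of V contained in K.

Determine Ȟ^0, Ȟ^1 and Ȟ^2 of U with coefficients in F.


Ȟ^0 = Z^2,  Ȟ^1 = 0,  Ȟ^2 = 0

nerve of the cover:
  A1={{s},{p,s},{q,s},{r,s},{s,u},{p,q,s},{q,r,s},{r,s,u}} A2={{p},{r},{u},{p,q},{p,s},{q,r},{q,u},{r,s},{r,u},{s,u},{p,q,s},{q,r,s},{q,r,u},{r,s,u}} A3={{p},{r},{t},{p,q},{p,s},{q,r},{r,s},{r,u},{p,q,s},{q,r,s},{q,r,u},{r,s,u}} A4={{q},{s},{p,q},{p,s},{q,r},{q,s},{q,u},{r,s},{s,u},{p,q,s},{q,r,s},{q,r,u},{r,s,u}}
  A12={{p,s},{r,s},{s,u},{p,q,s},{q,r,s},{r,s,u}} A13={{p,s},{r,s},{p,q,s},{q,r,s},{r,s,u}} A14={{s},{p,s},{q,s},{r,s},{s,u},{p,q,s},{q,r,s},{r,s,u}} A23={{p},{r},{p,q},{p,s},{q,r},{r,s},{r,u},{p,q,s},{q,r,s},{q,r,u},{r,s,u}} A24={{p,q},{p,s},{q,r},{q,u},{r,s},{s,u},{p,q,s},{q,r,s},{q,r,u},{r,s,u}} A34={{p,q},{p,s},{q,r},{r,s},{p,q,s},{q,r,s},{q,r,u},{r,s,u}}
  A123={{p,s},{r,s},{p,q,s},{q,r,s},{r,s,u}} A124={{p,s},{r,s},{s,u},{p,q,s},{q,r,s},{r,s,u}} A134={{p,s},{r,s},{p,q,s},{q,r,s},{r,s,u}} A234={{p,q},{p,s},{q,r},{r,s},{p,q,s},{q,r,s},{q,r,u},{r,s,u}}
  A1234={{p,s},{r,s},{p,q,s},{q,r,s},{r,s,u}}
components per intersection:
  A1: {{s},{p,s},{q,s},{r,s},{s,u},{p,q,s},{q,r,s},{r,s,u}}
  A2: {{p},{p,q},{p,s},{p,q,s}} {{r},{u},{q,r},{q,u},{r,s},{r,u},{s,u},{q,r,s},{q,r,u},{r,s,u}}
  A3: {{p},{p,q},{p,s},{p,q,s}} {{r},{q,r},{r,s},{r,u},{q,r,s},{q,r,u},{r,s,u}} {{t}}
  A4: {{q},{s},{p,q},{p,s},{q,r},{q,s},{q,u},{r,s},{s,u},{p,q,s},{q,r,s},{q,r,u},{r,s,u}}
  A12: {{p,s},{p,q,s}} {{r,s},{s,u},{q,r,s},{r,s,u}}
  A13: {{p,s},{p,q,s}} {{r,s},{q,r,s},{r,s,u}}
  A14: {{s},{p,s},{q,s},{r,s},{s,u},{p,q,s},{q,r,s},{r,s,u}}
  A23: {{p},{p,q},{p,s},{p,q,s}} {{r},{q,r},{r,s},{r,u},{q,r,s},{q,r,u},{r,s,u}}
  A24: {{p,q},{p,s},{p,q,s}} {{q,r},{q,u},{r,s},{s,u},{q,r,s},{q,r,u},{r,s,u}}
  A34: {{p,q},{p,s},{p,q,s}} {{q,r},{r,s},{q,r,s},{q,r,u},{r,s,u}}
  A123: {{p,s},{p,q,s}} {{r,s},{q,r,s},{r,s,u}}
  A124: {{p,s},{p,q,s}} {{r,s},{s,u},{q,r,s},{r,s,u}}
  A134: {{p,s},{p,q,s}} {{r,s},{q,r,s},{r,s,u}}
  A234: {{p,q},{p,s},{p,q,s}} {{q,r},{r,s},{q,r,s},{q,r,u},{r,s,u}}
  A1234: {{p,s},{p,q,s}} {{r,s},{q,r,s},{r,s,u}}
C dims 7,11,8,2; δ0: rk 5, SNF 1^5; δ1: rk 6, SNF 1^6; δ2: rk 2, SNF 1^2
Ȟ^0 = (7 − 5) − 0 = 2, so Ȟ^0 ≅ Z^2
Ȟ^1 = (11 − 6) − 5 = 0, so Ȟ^1 ≅ 0
Ȟ^2 = (8 − 2) − 6 = 0, so Ȟ^2 ≅ 0
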